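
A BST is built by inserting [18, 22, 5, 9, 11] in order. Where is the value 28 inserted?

Starting tree (level order): [18, 5, 22, None, 9, None, None, None, 11]
Insertion path: 18 -> 22
Result: insert 28 as right child of 22
Final tree (level order): [18, 5, 22, None, 9, None, 28, None, 11]


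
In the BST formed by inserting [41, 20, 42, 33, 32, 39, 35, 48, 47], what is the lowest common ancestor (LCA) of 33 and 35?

Tree insertion order: [41, 20, 42, 33, 32, 39, 35, 48, 47]
Tree (level-order array): [41, 20, 42, None, 33, None, 48, 32, 39, 47, None, None, None, 35]
In a BST, the LCA of p=33, q=35 is the first node v on the
root-to-leaf path with p <= v <= q (go left if both < v, right if both > v).
Walk from root:
  at 41: both 33 and 35 < 41, go left
  at 20: both 33 and 35 > 20, go right
  at 33: 33 <= 33 <= 35, this is the LCA
LCA = 33


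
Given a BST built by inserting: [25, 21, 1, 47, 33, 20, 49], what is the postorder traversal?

Tree insertion order: [25, 21, 1, 47, 33, 20, 49]
Tree (level-order array): [25, 21, 47, 1, None, 33, 49, None, 20]
Postorder traversal: [20, 1, 21, 33, 49, 47, 25]


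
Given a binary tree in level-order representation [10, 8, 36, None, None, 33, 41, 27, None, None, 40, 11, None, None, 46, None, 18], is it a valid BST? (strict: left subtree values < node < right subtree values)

Level-order array: [10, 8, 36, None, None, 33, 41, 27, None, None, 40, 11, None, None, 46, None, 18]
Validate using subtree bounds (lo, hi): at each node, require lo < value < hi,
then recurse left with hi=value and right with lo=value.
Preorder trace (stopping at first violation):
  at node 10 with bounds (-inf, +inf): OK
  at node 8 with bounds (-inf, 10): OK
  at node 36 with bounds (10, +inf): OK
  at node 33 with bounds (10, 36): OK
  at node 27 with bounds (10, 33): OK
  at node 11 with bounds (10, 27): OK
  at node 18 with bounds (11, 27): OK
  at node 41 with bounds (36, +inf): OK
  at node 40 with bounds (41, +inf): VIOLATION
Node 40 violates its bound: not (41 < 40 < +inf).
Result: Not a valid BST


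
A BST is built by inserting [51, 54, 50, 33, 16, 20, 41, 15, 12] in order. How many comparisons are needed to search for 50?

Search path for 50: 51 -> 50
Found: True
Comparisons: 2


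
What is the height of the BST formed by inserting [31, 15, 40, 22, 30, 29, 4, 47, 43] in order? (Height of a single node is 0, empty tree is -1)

Insertion order: [31, 15, 40, 22, 30, 29, 4, 47, 43]
Tree (level-order array): [31, 15, 40, 4, 22, None, 47, None, None, None, 30, 43, None, 29]
Compute height bottom-up (empty subtree = -1):
  height(4) = 1 + max(-1, -1) = 0
  height(29) = 1 + max(-1, -1) = 0
  height(30) = 1 + max(0, -1) = 1
  height(22) = 1 + max(-1, 1) = 2
  height(15) = 1 + max(0, 2) = 3
  height(43) = 1 + max(-1, -1) = 0
  height(47) = 1 + max(0, -1) = 1
  height(40) = 1 + max(-1, 1) = 2
  height(31) = 1 + max(3, 2) = 4
Height = 4


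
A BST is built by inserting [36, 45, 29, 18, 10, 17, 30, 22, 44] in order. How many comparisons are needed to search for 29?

Search path for 29: 36 -> 29
Found: True
Comparisons: 2


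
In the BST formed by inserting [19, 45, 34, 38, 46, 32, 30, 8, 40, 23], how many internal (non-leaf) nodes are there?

Tree built from: [19, 45, 34, 38, 46, 32, 30, 8, 40, 23]
Tree (level-order array): [19, 8, 45, None, None, 34, 46, 32, 38, None, None, 30, None, None, 40, 23]
Rule: An internal node has at least one child.
Per-node child counts:
  node 19: 2 child(ren)
  node 8: 0 child(ren)
  node 45: 2 child(ren)
  node 34: 2 child(ren)
  node 32: 1 child(ren)
  node 30: 1 child(ren)
  node 23: 0 child(ren)
  node 38: 1 child(ren)
  node 40: 0 child(ren)
  node 46: 0 child(ren)
Matching nodes: [19, 45, 34, 32, 30, 38]
Count of internal (non-leaf) nodes: 6


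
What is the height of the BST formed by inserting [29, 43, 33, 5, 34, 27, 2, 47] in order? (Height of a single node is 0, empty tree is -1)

Insertion order: [29, 43, 33, 5, 34, 27, 2, 47]
Tree (level-order array): [29, 5, 43, 2, 27, 33, 47, None, None, None, None, None, 34]
Compute height bottom-up (empty subtree = -1):
  height(2) = 1 + max(-1, -1) = 0
  height(27) = 1 + max(-1, -1) = 0
  height(5) = 1 + max(0, 0) = 1
  height(34) = 1 + max(-1, -1) = 0
  height(33) = 1 + max(-1, 0) = 1
  height(47) = 1 + max(-1, -1) = 0
  height(43) = 1 + max(1, 0) = 2
  height(29) = 1 + max(1, 2) = 3
Height = 3


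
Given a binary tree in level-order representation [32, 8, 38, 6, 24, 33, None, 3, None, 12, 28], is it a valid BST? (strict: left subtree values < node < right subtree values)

Level-order array: [32, 8, 38, 6, 24, 33, None, 3, None, 12, 28]
Validate using subtree bounds (lo, hi): at each node, require lo < value < hi,
then recurse left with hi=value and right with lo=value.
Preorder trace (stopping at first violation):
  at node 32 with bounds (-inf, +inf): OK
  at node 8 with bounds (-inf, 32): OK
  at node 6 with bounds (-inf, 8): OK
  at node 3 with bounds (-inf, 6): OK
  at node 24 with bounds (8, 32): OK
  at node 12 with bounds (8, 24): OK
  at node 28 with bounds (24, 32): OK
  at node 38 with bounds (32, +inf): OK
  at node 33 with bounds (32, 38): OK
No violation found at any node.
Result: Valid BST


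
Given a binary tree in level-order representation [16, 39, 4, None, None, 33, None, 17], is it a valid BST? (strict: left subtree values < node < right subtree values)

Level-order array: [16, 39, 4, None, None, 33, None, 17]
Validate using subtree bounds (lo, hi): at each node, require lo < value < hi,
then recurse left with hi=value and right with lo=value.
Preorder trace (stopping at first violation):
  at node 16 with bounds (-inf, +inf): OK
  at node 39 with bounds (-inf, 16): VIOLATION
Node 39 violates its bound: not (-inf < 39 < 16).
Result: Not a valid BST


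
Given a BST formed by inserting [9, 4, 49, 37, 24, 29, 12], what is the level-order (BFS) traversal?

Tree insertion order: [9, 4, 49, 37, 24, 29, 12]
Tree (level-order array): [9, 4, 49, None, None, 37, None, 24, None, 12, 29]
BFS from the root, enqueuing left then right child of each popped node:
  queue [9] -> pop 9, enqueue [4, 49], visited so far: [9]
  queue [4, 49] -> pop 4, enqueue [none], visited so far: [9, 4]
  queue [49] -> pop 49, enqueue [37], visited so far: [9, 4, 49]
  queue [37] -> pop 37, enqueue [24], visited so far: [9, 4, 49, 37]
  queue [24] -> pop 24, enqueue [12, 29], visited so far: [9, 4, 49, 37, 24]
  queue [12, 29] -> pop 12, enqueue [none], visited so far: [9, 4, 49, 37, 24, 12]
  queue [29] -> pop 29, enqueue [none], visited so far: [9, 4, 49, 37, 24, 12, 29]
Result: [9, 4, 49, 37, 24, 12, 29]


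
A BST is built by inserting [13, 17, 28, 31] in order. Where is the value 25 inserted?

Starting tree (level order): [13, None, 17, None, 28, None, 31]
Insertion path: 13 -> 17 -> 28
Result: insert 25 as left child of 28
Final tree (level order): [13, None, 17, None, 28, 25, 31]


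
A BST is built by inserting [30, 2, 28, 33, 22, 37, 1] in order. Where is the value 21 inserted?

Starting tree (level order): [30, 2, 33, 1, 28, None, 37, None, None, 22]
Insertion path: 30 -> 2 -> 28 -> 22
Result: insert 21 as left child of 22
Final tree (level order): [30, 2, 33, 1, 28, None, 37, None, None, 22, None, None, None, 21]


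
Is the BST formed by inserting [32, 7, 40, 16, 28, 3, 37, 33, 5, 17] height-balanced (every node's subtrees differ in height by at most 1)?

Tree (level-order array): [32, 7, 40, 3, 16, 37, None, None, 5, None, 28, 33, None, None, None, 17]
Definition: a tree is height-balanced if, at every node, |h(left) - h(right)| <= 1 (empty subtree has height -1).
Bottom-up per-node check:
  node 5: h_left=-1, h_right=-1, diff=0 [OK], height=0
  node 3: h_left=-1, h_right=0, diff=1 [OK], height=1
  node 17: h_left=-1, h_right=-1, diff=0 [OK], height=0
  node 28: h_left=0, h_right=-1, diff=1 [OK], height=1
  node 16: h_left=-1, h_right=1, diff=2 [FAIL (|-1-1|=2 > 1)], height=2
  node 7: h_left=1, h_right=2, diff=1 [OK], height=3
  node 33: h_left=-1, h_right=-1, diff=0 [OK], height=0
  node 37: h_left=0, h_right=-1, diff=1 [OK], height=1
  node 40: h_left=1, h_right=-1, diff=2 [FAIL (|1--1|=2 > 1)], height=2
  node 32: h_left=3, h_right=2, diff=1 [OK], height=4
Node 16 violates the condition: |-1 - 1| = 2 > 1.
Result: Not balanced


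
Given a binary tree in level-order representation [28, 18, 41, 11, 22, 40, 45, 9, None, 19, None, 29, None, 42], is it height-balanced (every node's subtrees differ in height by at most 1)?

Tree (level-order array): [28, 18, 41, 11, 22, 40, 45, 9, None, 19, None, 29, None, 42]
Definition: a tree is height-balanced if, at every node, |h(left) - h(right)| <= 1 (empty subtree has height -1).
Bottom-up per-node check:
  node 9: h_left=-1, h_right=-1, diff=0 [OK], height=0
  node 11: h_left=0, h_right=-1, diff=1 [OK], height=1
  node 19: h_left=-1, h_right=-1, diff=0 [OK], height=0
  node 22: h_left=0, h_right=-1, diff=1 [OK], height=1
  node 18: h_left=1, h_right=1, diff=0 [OK], height=2
  node 29: h_left=-1, h_right=-1, diff=0 [OK], height=0
  node 40: h_left=0, h_right=-1, diff=1 [OK], height=1
  node 42: h_left=-1, h_right=-1, diff=0 [OK], height=0
  node 45: h_left=0, h_right=-1, diff=1 [OK], height=1
  node 41: h_left=1, h_right=1, diff=0 [OK], height=2
  node 28: h_left=2, h_right=2, diff=0 [OK], height=3
All nodes satisfy the balance condition.
Result: Balanced


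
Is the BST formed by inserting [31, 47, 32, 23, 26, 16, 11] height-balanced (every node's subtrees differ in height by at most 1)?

Tree (level-order array): [31, 23, 47, 16, 26, 32, None, 11]
Definition: a tree is height-balanced if, at every node, |h(left) - h(right)| <= 1 (empty subtree has height -1).
Bottom-up per-node check:
  node 11: h_left=-1, h_right=-1, diff=0 [OK], height=0
  node 16: h_left=0, h_right=-1, diff=1 [OK], height=1
  node 26: h_left=-1, h_right=-1, diff=0 [OK], height=0
  node 23: h_left=1, h_right=0, diff=1 [OK], height=2
  node 32: h_left=-1, h_right=-1, diff=0 [OK], height=0
  node 47: h_left=0, h_right=-1, diff=1 [OK], height=1
  node 31: h_left=2, h_right=1, diff=1 [OK], height=3
All nodes satisfy the balance condition.
Result: Balanced


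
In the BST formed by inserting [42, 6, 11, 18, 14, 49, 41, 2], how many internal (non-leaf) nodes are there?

Tree built from: [42, 6, 11, 18, 14, 49, 41, 2]
Tree (level-order array): [42, 6, 49, 2, 11, None, None, None, None, None, 18, 14, 41]
Rule: An internal node has at least one child.
Per-node child counts:
  node 42: 2 child(ren)
  node 6: 2 child(ren)
  node 2: 0 child(ren)
  node 11: 1 child(ren)
  node 18: 2 child(ren)
  node 14: 0 child(ren)
  node 41: 0 child(ren)
  node 49: 0 child(ren)
Matching nodes: [42, 6, 11, 18]
Count of internal (non-leaf) nodes: 4


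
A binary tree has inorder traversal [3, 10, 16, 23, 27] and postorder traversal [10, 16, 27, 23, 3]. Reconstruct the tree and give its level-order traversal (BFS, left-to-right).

Inorder:   [3, 10, 16, 23, 27]
Postorder: [10, 16, 27, 23, 3]
Algorithm: postorder visits root last, so walk postorder right-to-left;
each value is the root of the current inorder slice — split it at that
value, recurse on the right subtree first, then the left.
Recursive splits:
  root=3; inorder splits into left=[], right=[10, 16, 23, 27]
  root=23; inorder splits into left=[10, 16], right=[27]
  root=27; inorder splits into left=[], right=[]
  root=16; inorder splits into left=[10], right=[]
  root=10; inorder splits into left=[], right=[]
Reconstructed level-order: [3, 23, 16, 27, 10]


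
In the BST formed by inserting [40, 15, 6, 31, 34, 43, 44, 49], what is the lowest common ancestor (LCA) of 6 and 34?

Tree insertion order: [40, 15, 6, 31, 34, 43, 44, 49]
Tree (level-order array): [40, 15, 43, 6, 31, None, 44, None, None, None, 34, None, 49]
In a BST, the LCA of p=6, q=34 is the first node v on the
root-to-leaf path with p <= v <= q (go left if both < v, right if both > v).
Walk from root:
  at 40: both 6 and 34 < 40, go left
  at 15: 6 <= 15 <= 34, this is the LCA
LCA = 15


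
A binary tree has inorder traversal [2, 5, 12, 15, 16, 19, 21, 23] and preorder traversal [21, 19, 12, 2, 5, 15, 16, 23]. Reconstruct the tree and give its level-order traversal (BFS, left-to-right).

Inorder:  [2, 5, 12, 15, 16, 19, 21, 23]
Preorder: [21, 19, 12, 2, 5, 15, 16, 23]
Algorithm: preorder visits root first, so consume preorder in order;
for each root, split the current inorder slice at that value into
left-subtree inorder and right-subtree inorder, then recurse.
Recursive splits:
  root=21; inorder splits into left=[2, 5, 12, 15, 16, 19], right=[23]
  root=19; inorder splits into left=[2, 5, 12, 15, 16], right=[]
  root=12; inorder splits into left=[2, 5], right=[15, 16]
  root=2; inorder splits into left=[], right=[5]
  root=5; inorder splits into left=[], right=[]
  root=15; inorder splits into left=[], right=[16]
  root=16; inorder splits into left=[], right=[]
  root=23; inorder splits into left=[], right=[]
Reconstructed level-order: [21, 19, 23, 12, 2, 15, 5, 16]


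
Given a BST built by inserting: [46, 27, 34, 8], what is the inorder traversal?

Tree insertion order: [46, 27, 34, 8]
Tree (level-order array): [46, 27, None, 8, 34]
Inorder traversal: [8, 27, 34, 46]


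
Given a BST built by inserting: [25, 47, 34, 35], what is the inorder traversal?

Tree insertion order: [25, 47, 34, 35]
Tree (level-order array): [25, None, 47, 34, None, None, 35]
Inorder traversal: [25, 34, 35, 47]


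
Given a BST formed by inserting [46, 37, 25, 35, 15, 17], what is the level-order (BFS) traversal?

Tree insertion order: [46, 37, 25, 35, 15, 17]
Tree (level-order array): [46, 37, None, 25, None, 15, 35, None, 17]
BFS from the root, enqueuing left then right child of each popped node:
  queue [46] -> pop 46, enqueue [37], visited so far: [46]
  queue [37] -> pop 37, enqueue [25], visited so far: [46, 37]
  queue [25] -> pop 25, enqueue [15, 35], visited so far: [46, 37, 25]
  queue [15, 35] -> pop 15, enqueue [17], visited so far: [46, 37, 25, 15]
  queue [35, 17] -> pop 35, enqueue [none], visited so far: [46, 37, 25, 15, 35]
  queue [17] -> pop 17, enqueue [none], visited so far: [46, 37, 25, 15, 35, 17]
Result: [46, 37, 25, 15, 35, 17]


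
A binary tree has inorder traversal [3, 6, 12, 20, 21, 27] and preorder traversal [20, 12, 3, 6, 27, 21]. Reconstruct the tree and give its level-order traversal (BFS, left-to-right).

Inorder:  [3, 6, 12, 20, 21, 27]
Preorder: [20, 12, 3, 6, 27, 21]
Algorithm: preorder visits root first, so consume preorder in order;
for each root, split the current inorder slice at that value into
left-subtree inorder and right-subtree inorder, then recurse.
Recursive splits:
  root=20; inorder splits into left=[3, 6, 12], right=[21, 27]
  root=12; inorder splits into left=[3, 6], right=[]
  root=3; inorder splits into left=[], right=[6]
  root=6; inorder splits into left=[], right=[]
  root=27; inorder splits into left=[21], right=[]
  root=21; inorder splits into left=[], right=[]
Reconstructed level-order: [20, 12, 27, 3, 21, 6]


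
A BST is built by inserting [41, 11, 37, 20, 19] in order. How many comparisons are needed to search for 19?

Search path for 19: 41 -> 11 -> 37 -> 20 -> 19
Found: True
Comparisons: 5


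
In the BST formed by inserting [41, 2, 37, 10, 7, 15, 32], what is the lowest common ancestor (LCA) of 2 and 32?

Tree insertion order: [41, 2, 37, 10, 7, 15, 32]
Tree (level-order array): [41, 2, None, None, 37, 10, None, 7, 15, None, None, None, 32]
In a BST, the LCA of p=2, q=32 is the first node v on the
root-to-leaf path with p <= v <= q (go left if both < v, right if both > v).
Walk from root:
  at 41: both 2 and 32 < 41, go left
  at 2: 2 <= 2 <= 32, this is the LCA
LCA = 2


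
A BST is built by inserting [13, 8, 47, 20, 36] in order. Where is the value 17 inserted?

Starting tree (level order): [13, 8, 47, None, None, 20, None, None, 36]
Insertion path: 13 -> 47 -> 20
Result: insert 17 as left child of 20
Final tree (level order): [13, 8, 47, None, None, 20, None, 17, 36]


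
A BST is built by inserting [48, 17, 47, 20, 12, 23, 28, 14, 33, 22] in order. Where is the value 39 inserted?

Starting tree (level order): [48, 17, None, 12, 47, None, 14, 20, None, None, None, None, 23, 22, 28, None, None, None, 33]
Insertion path: 48 -> 17 -> 47 -> 20 -> 23 -> 28 -> 33
Result: insert 39 as right child of 33
Final tree (level order): [48, 17, None, 12, 47, None, 14, 20, None, None, None, None, 23, 22, 28, None, None, None, 33, None, 39]


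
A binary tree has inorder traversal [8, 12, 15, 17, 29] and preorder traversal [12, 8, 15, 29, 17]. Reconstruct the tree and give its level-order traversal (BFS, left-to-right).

Inorder:  [8, 12, 15, 17, 29]
Preorder: [12, 8, 15, 29, 17]
Algorithm: preorder visits root first, so consume preorder in order;
for each root, split the current inorder slice at that value into
left-subtree inorder and right-subtree inorder, then recurse.
Recursive splits:
  root=12; inorder splits into left=[8], right=[15, 17, 29]
  root=8; inorder splits into left=[], right=[]
  root=15; inorder splits into left=[], right=[17, 29]
  root=29; inorder splits into left=[17], right=[]
  root=17; inorder splits into left=[], right=[]
Reconstructed level-order: [12, 8, 15, 29, 17]


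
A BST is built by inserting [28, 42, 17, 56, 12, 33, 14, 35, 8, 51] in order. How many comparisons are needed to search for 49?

Search path for 49: 28 -> 42 -> 56 -> 51
Found: False
Comparisons: 4


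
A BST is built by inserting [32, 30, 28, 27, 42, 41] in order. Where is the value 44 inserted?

Starting tree (level order): [32, 30, 42, 28, None, 41, None, 27]
Insertion path: 32 -> 42
Result: insert 44 as right child of 42
Final tree (level order): [32, 30, 42, 28, None, 41, 44, 27]


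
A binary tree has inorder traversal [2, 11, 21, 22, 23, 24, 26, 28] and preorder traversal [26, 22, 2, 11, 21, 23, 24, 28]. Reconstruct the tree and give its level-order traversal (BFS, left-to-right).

Inorder:  [2, 11, 21, 22, 23, 24, 26, 28]
Preorder: [26, 22, 2, 11, 21, 23, 24, 28]
Algorithm: preorder visits root first, so consume preorder in order;
for each root, split the current inorder slice at that value into
left-subtree inorder and right-subtree inorder, then recurse.
Recursive splits:
  root=26; inorder splits into left=[2, 11, 21, 22, 23, 24], right=[28]
  root=22; inorder splits into left=[2, 11, 21], right=[23, 24]
  root=2; inorder splits into left=[], right=[11, 21]
  root=11; inorder splits into left=[], right=[21]
  root=21; inorder splits into left=[], right=[]
  root=23; inorder splits into left=[], right=[24]
  root=24; inorder splits into left=[], right=[]
  root=28; inorder splits into left=[], right=[]
Reconstructed level-order: [26, 22, 28, 2, 23, 11, 24, 21]


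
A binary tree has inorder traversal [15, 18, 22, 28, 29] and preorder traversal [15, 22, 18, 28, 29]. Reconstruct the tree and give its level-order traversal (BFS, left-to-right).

Inorder:  [15, 18, 22, 28, 29]
Preorder: [15, 22, 18, 28, 29]
Algorithm: preorder visits root first, so consume preorder in order;
for each root, split the current inorder slice at that value into
left-subtree inorder and right-subtree inorder, then recurse.
Recursive splits:
  root=15; inorder splits into left=[], right=[18, 22, 28, 29]
  root=22; inorder splits into left=[18], right=[28, 29]
  root=18; inorder splits into left=[], right=[]
  root=28; inorder splits into left=[], right=[29]
  root=29; inorder splits into left=[], right=[]
Reconstructed level-order: [15, 22, 18, 28, 29]


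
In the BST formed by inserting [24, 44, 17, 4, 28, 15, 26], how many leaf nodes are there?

Tree built from: [24, 44, 17, 4, 28, 15, 26]
Tree (level-order array): [24, 17, 44, 4, None, 28, None, None, 15, 26]
Rule: A leaf has 0 children.
Per-node child counts:
  node 24: 2 child(ren)
  node 17: 1 child(ren)
  node 4: 1 child(ren)
  node 15: 0 child(ren)
  node 44: 1 child(ren)
  node 28: 1 child(ren)
  node 26: 0 child(ren)
Matching nodes: [15, 26]
Count of leaf nodes: 2


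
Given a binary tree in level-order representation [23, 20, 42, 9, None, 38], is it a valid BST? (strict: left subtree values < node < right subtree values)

Level-order array: [23, 20, 42, 9, None, 38]
Validate using subtree bounds (lo, hi): at each node, require lo < value < hi,
then recurse left with hi=value and right with lo=value.
Preorder trace (stopping at first violation):
  at node 23 with bounds (-inf, +inf): OK
  at node 20 with bounds (-inf, 23): OK
  at node 9 with bounds (-inf, 20): OK
  at node 42 with bounds (23, +inf): OK
  at node 38 with bounds (23, 42): OK
No violation found at any node.
Result: Valid BST


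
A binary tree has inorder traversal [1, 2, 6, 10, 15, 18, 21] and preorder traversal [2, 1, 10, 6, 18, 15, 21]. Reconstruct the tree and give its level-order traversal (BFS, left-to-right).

Inorder:  [1, 2, 6, 10, 15, 18, 21]
Preorder: [2, 1, 10, 6, 18, 15, 21]
Algorithm: preorder visits root first, so consume preorder in order;
for each root, split the current inorder slice at that value into
left-subtree inorder and right-subtree inorder, then recurse.
Recursive splits:
  root=2; inorder splits into left=[1], right=[6, 10, 15, 18, 21]
  root=1; inorder splits into left=[], right=[]
  root=10; inorder splits into left=[6], right=[15, 18, 21]
  root=6; inorder splits into left=[], right=[]
  root=18; inorder splits into left=[15], right=[21]
  root=15; inorder splits into left=[], right=[]
  root=21; inorder splits into left=[], right=[]
Reconstructed level-order: [2, 1, 10, 6, 18, 15, 21]


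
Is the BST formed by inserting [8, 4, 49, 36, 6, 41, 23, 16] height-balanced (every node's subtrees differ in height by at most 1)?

Tree (level-order array): [8, 4, 49, None, 6, 36, None, None, None, 23, 41, 16]
Definition: a tree is height-balanced if, at every node, |h(left) - h(right)| <= 1 (empty subtree has height -1).
Bottom-up per-node check:
  node 6: h_left=-1, h_right=-1, diff=0 [OK], height=0
  node 4: h_left=-1, h_right=0, diff=1 [OK], height=1
  node 16: h_left=-1, h_right=-1, diff=0 [OK], height=0
  node 23: h_left=0, h_right=-1, diff=1 [OK], height=1
  node 41: h_left=-1, h_right=-1, diff=0 [OK], height=0
  node 36: h_left=1, h_right=0, diff=1 [OK], height=2
  node 49: h_left=2, h_right=-1, diff=3 [FAIL (|2--1|=3 > 1)], height=3
  node 8: h_left=1, h_right=3, diff=2 [FAIL (|1-3|=2 > 1)], height=4
Node 49 violates the condition: |2 - -1| = 3 > 1.
Result: Not balanced


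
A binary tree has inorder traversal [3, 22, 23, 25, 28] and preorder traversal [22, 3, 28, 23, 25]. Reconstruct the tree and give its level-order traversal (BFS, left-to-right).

Inorder:  [3, 22, 23, 25, 28]
Preorder: [22, 3, 28, 23, 25]
Algorithm: preorder visits root first, so consume preorder in order;
for each root, split the current inorder slice at that value into
left-subtree inorder and right-subtree inorder, then recurse.
Recursive splits:
  root=22; inorder splits into left=[3], right=[23, 25, 28]
  root=3; inorder splits into left=[], right=[]
  root=28; inorder splits into left=[23, 25], right=[]
  root=23; inorder splits into left=[], right=[25]
  root=25; inorder splits into left=[], right=[]
Reconstructed level-order: [22, 3, 28, 23, 25]


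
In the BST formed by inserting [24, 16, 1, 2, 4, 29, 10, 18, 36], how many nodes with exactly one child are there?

Tree built from: [24, 16, 1, 2, 4, 29, 10, 18, 36]
Tree (level-order array): [24, 16, 29, 1, 18, None, 36, None, 2, None, None, None, None, None, 4, None, 10]
Rule: These are nodes with exactly 1 non-null child.
Per-node child counts:
  node 24: 2 child(ren)
  node 16: 2 child(ren)
  node 1: 1 child(ren)
  node 2: 1 child(ren)
  node 4: 1 child(ren)
  node 10: 0 child(ren)
  node 18: 0 child(ren)
  node 29: 1 child(ren)
  node 36: 0 child(ren)
Matching nodes: [1, 2, 4, 29]
Count of nodes with exactly one child: 4


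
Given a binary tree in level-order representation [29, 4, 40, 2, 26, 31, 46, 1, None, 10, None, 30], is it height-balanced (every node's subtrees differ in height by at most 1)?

Tree (level-order array): [29, 4, 40, 2, 26, 31, 46, 1, None, 10, None, 30]
Definition: a tree is height-balanced if, at every node, |h(left) - h(right)| <= 1 (empty subtree has height -1).
Bottom-up per-node check:
  node 1: h_left=-1, h_right=-1, diff=0 [OK], height=0
  node 2: h_left=0, h_right=-1, diff=1 [OK], height=1
  node 10: h_left=-1, h_right=-1, diff=0 [OK], height=0
  node 26: h_left=0, h_right=-1, diff=1 [OK], height=1
  node 4: h_left=1, h_right=1, diff=0 [OK], height=2
  node 30: h_left=-1, h_right=-1, diff=0 [OK], height=0
  node 31: h_left=0, h_right=-1, diff=1 [OK], height=1
  node 46: h_left=-1, h_right=-1, diff=0 [OK], height=0
  node 40: h_left=1, h_right=0, diff=1 [OK], height=2
  node 29: h_left=2, h_right=2, diff=0 [OK], height=3
All nodes satisfy the balance condition.
Result: Balanced


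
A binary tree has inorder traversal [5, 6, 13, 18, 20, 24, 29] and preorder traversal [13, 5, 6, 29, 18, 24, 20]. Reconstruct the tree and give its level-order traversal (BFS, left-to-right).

Inorder:  [5, 6, 13, 18, 20, 24, 29]
Preorder: [13, 5, 6, 29, 18, 24, 20]
Algorithm: preorder visits root first, so consume preorder in order;
for each root, split the current inorder slice at that value into
left-subtree inorder and right-subtree inorder, then recurse.
Recursive splits:
  root=13; inorder splits into left=[5, 6], right=[18, 20, 24, 29]
  root=5; inorder splits into left=[], right=[6]
  root=6; inorder splits into left=[], right=[]
  root=29; inorder splits into left=[18, 20, 24], right=[]
  root=18; inorder splits into left=[], right=[20, 24]
  root=24; inorder splits into left=[20], right=[]
  root=20; inorder splits into left=[], right=[]
Reconstructed level-order: [13, 5, 29, 6, 18, 24, 20]


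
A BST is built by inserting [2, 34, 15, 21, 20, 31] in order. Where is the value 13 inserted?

Starting tree (level order): [2, None, 34, 15, None, None, 21, 20, 31]
Insertion path: 2 -> 34 -> 15
Result: insert 13 as left child of 15
Final tree (level order): [2, None, 34, 15, None, 13, 21, None, None, 20, 31]


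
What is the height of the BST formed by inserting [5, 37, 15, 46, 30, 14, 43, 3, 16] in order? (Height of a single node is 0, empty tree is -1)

Insertion order: [5, 37, 15, 46, 30, 14, 43, 3, 16]
Tree (level-order array): [5, 3, 37, None, None, 15, 46, 14, 30, 43, None, None, None, 16]
Compute height bottom-up (empty subtree = -1):
  height(3) = 1 + max(-1, -1) = 0
  height(14) = 1 + max(-1, -1) = 0
  height(16) = 1 + max(-1, -1) = 0
  height(30) = 1 + max(0, -1) = 1
  height(15) = 1 + max(0, 1) = 2
  height(43) = 1 + max(-1, -1) = 0
  height(46) = 1 + max(0, -1) = 1
  height(37) = 1 + max(2, 1) = 3
  height(5) = 1 + max(0, 3) = 4
Height = 4


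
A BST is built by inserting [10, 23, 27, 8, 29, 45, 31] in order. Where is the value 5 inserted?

Starting tree (level order): [10, 8, 23, None, None, None, 27, None, 29, None, 45, 31]
Insertion path: 10 -> 8
Result: insert 5 as left child of 8
Final tree (level order): [10, 8, 23, 5, None, None, 27, None, None, None, 29, None, 45, 31]


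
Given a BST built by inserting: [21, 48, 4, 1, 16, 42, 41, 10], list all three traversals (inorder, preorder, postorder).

Tree insertion order: [21, 48, 4, 1, 16, 42, 41, 10]
Tree (level-order array): [21, 4, 48, 1, 16, 42, None, None, None, 10, None, 41]
Inorder (L, root, R): [1, 4, 10, 16, 21, 41, 42, 48]
Preorder (root, L, R): [21, 4, 1, 16, 10, 48, 42, 41]
Postorder (L, R, root): [1, 10, 16, 4, 41, 42, 48, 21]


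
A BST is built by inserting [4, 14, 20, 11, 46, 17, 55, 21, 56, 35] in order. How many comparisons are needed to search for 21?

Search path for 21: 4 -> 14 -> 20 -> 46 -> 21
Found: True
Comparisons: 5


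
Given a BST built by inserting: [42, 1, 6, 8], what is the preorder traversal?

Tree insertion order: [42, 1, 6, 8]
Tree (level-order array): [42, 1, None, None, 6, None, 8]
Preorder traversal: [42, 1, 6, 8]


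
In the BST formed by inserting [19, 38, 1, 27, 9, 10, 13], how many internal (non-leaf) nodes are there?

Tree built from: [19, 38, 1, 27, 9, 10, 13]
Tree (level-order array): [19, 1, 38, None, 9, 27, None, None, 10, None, None, None, 13]
Rule: An internal node has at least one child.
Per-node child counts:
  node 19: 2 child(ren)
  node 1: 1 child(ren)
  node 9: 1 child(ren)
  node 10: 1 child(ren)
  node 13: 0 child(ren)
  node 38: 1 child(ren)
  node 27: 0 child(ren)
Matching nodes: [19, 1, 9, 10, 38]
Count of internal (non-leaf) nodes: 5


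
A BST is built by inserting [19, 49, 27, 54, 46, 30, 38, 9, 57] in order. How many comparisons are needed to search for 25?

Search path for 25: 19 -> 49 -> 27
Found: False
Comparisons: 3


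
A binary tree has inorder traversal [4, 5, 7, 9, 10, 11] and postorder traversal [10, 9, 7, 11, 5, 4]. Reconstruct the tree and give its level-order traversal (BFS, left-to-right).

Inorder:   [4, 5, 7, 9, 10, 11]
Postorder: [10, 9, 7, 11, 5, 4]
Algorithm: postorder visits root last, so walk postorder right-to-left;
each value is the root of the current inorder slice — split it at that
value, recurse on the right subtree first, then the left.
Recursive splits:
  root=4; inorder splits into left=[], right=[5, 7, 9, 10, 11]
  root=5; inorder splits into left=[], right=[7, 9, 10, 11]
  root=11; inorder splits into left=[7, 9, 10], right=[]
  root=7; inorder splits into left=[], right=[9, 10]
  root=9; inorder splits into left=[], right=[10]
  root=10; inorder splits into left=[], right=[]
Reconstructed level-order: [4, 5, 11, 7, 9, 10]


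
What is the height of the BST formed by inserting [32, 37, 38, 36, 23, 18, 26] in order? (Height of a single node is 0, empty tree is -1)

Insertion order: [32, 37, 38, 36, 23, 18, 26]
Tree (level-order array): [32, 23, 37, 18, 26, 36, 38]
Compute height bottom-up (empty subtree = -1):
  height(18) = 1 + max(-1, -1) = 0
  height(26) = 1 + max(-1, -1) = 0
  height(23) = 1 + max(0, 0) = 1
  height(36) = 1 + max(-1, -1) = 0
  height(38) = 1 + max(-1, -1) = 0
  height(37) = 1 + max(0, 0) = 1
  height(32) = 1 + max(1, 1) = 2
Height = 2


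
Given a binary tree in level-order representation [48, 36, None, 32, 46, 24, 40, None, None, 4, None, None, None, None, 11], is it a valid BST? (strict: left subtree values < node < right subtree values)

Level-order array: [48, 36, None, 32, 46, 24, 40, None, None, 4, None, None, None, None, 11]
Validate using subtree bounds (lo, hi): at each node, require lo < value < hi,
then recurse left with hi=value and right with lo=value.
Preorder trace (stopping at first violation):
  at node 48 with bounds (-inf, +inf): OK
  at node 36 with bounds (-inf, 48): OK
  at node 32 with bounds (-inf, 36): OK
  at node 24 with bounds (-inf, 32): OK
  at node 4 with bounds (-inf, 24): OK
  at node 11 with bounds (4, 24): OK
  at node 40 with bounds (32, 36): VIOLATION
Node 40 violates its bound: not (32 < 40 < 36).
Result: Not a valid BST


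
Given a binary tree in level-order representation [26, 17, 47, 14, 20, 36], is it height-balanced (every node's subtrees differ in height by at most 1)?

Tree (level-order array): [26, 17, 47, 14, 20, 36]
Definition: a tree is height-balanced if, at every node, |h(left) - h(right)| <= 1 (empty subtree has height -1).
Bottom-up per-node check:
  node 14: h_left=-1, h_right=-1, diff=0 [OK], height=0
  node 20: h_left=-1, h_right=-1, diff=0 [OK], height=0
  node 17: h_left=0, h_right=0, diff=0 [OK], height=1
  node 36: h_left=-1, h_right=-1, diff=0 [OK], height=0
  node 47: h_left=0, h_right=-1, diff=1 [OK], height=1
  node 26: h_left=1, h_right=1, diff=0 [OK], height=2
All nodes satisfy the balance condition.
Result: Balanced


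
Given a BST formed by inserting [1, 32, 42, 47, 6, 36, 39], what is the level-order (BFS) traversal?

Tree insertion order: [1, 32, 42, 47, 6, 36, 39]
Tree (level-order array): [1, None, 32, 6, 42, None, None, 36, 47, None, 39]
BFS from the root, enqueuing left then right child of each popped node:
  queue [1] -> pop 1, enqueue [32], visited so far: [1]
  queue [32] -> pop 32, enqueue [6, 42], visited so far: [1, 32]
  queue [6, 42] -> pop 6, enqueue [none], visited so far: [1, 32, 6]
  queue [42] -> pop 42, enqueue [36, 47], visited so far: [1, 32, 6, 42]
  queue [36, 47] -> pop 36, enqueue [39], visited so far: [1, 32, 6, 42, 36]
  queue [47, 39] -> pop 47, enqueue [none], visited so far: [1, 32, 6, 42, 36, 47]
  queue [39] -> pop 39, enqueue [none], visited so far: [1, 32, 6, 42, 36, 47, 39]
Result: [1, 32, 6, 42, 36, 47, 39]


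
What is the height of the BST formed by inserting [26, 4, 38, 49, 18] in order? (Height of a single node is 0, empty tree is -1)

Insertion order: [26, 4, 38, 49, 18]
Tree (level-order array): [26, 4, 38, None, 18, None, 49]
Compute height bottom-up (empty subtree = -1):
  height(18) = 1 + max(-1, -1) = 0
  height(4) = 1 + max(-1, 0) = 1
  height(49) = 1 + max(-1, -1) = 0
  height(38) = 1 + max(-1, 0) = 1
  height(26) = 1 + max(1, 1) = 2
Height = 2


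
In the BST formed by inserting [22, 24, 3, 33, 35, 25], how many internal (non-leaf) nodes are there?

Tree built from: [22, 24, 3, 33, 35, 25]
Tree (level-order array): [22, 3, 24, None, None, None, 33, 25, 35]
Rule: An internal node has at least one child.
Per-node child counts:
  node 22: 2 child(ren)
  node 3: 0 child(ren)
  node 24: 1 child(ren)
  node 33: 2 child(ren)
  node 25: 0 child(ren)
  node 35: 0 child(ren)
Matching nodes: [22, 24, 33]
Count of internal (non-leaf) nodes: 3


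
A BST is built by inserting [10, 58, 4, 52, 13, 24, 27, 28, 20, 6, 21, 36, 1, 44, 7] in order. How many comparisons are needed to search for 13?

Search path for 13: 10 -> 58 -> 52 -> 13
Found: True
Comparisons: 4


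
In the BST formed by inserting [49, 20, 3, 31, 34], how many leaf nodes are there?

Tree built from: [49, 20, 3, 31, 34]
Tree (level-order array): [49, 20, None, 3, 31, None, None, None, 34]
Rule: A leaf has 0 children.
Per-node child counts:
  node 49: 1 child(ren)
  node 20: 2 child(ren)
  node 3: 0 child(ren)
  node 31: 1 child(ren)
  node 34: 0 child(ren)
Matching nodes: [3, 34]
Count of leaf nodes: 2


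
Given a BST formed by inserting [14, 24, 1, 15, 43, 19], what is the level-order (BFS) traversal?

Tree insertion order: [14, 24, 1, 15, 43, 19]
Tree (level-order array): [14, 1, 24, None, None, 15, 43, None, 19]
BFS from the root, enqueuing left then right child of each popped node:
  queue [14] -> pop 14, enqueue [1, 24], visited so far: [14]
  queue [1, 24] -> pop 1, enqueue [none], visited so far: [14, 1]
  queue [24] -> pop 24, enqueue [15, 43], visited so far: [14, 1, 24]
  queue [15, 43] -> pop 15, enqueue [19], visited so far: [14, 1, 24, 15]
  queue [43, 19] -> pop 43, enqueue [none], visited so far: [14, 1, 24, 15, 43]
  queue [19] -> pop 19, enqueue [none], visited so far: [14, 1, 24, 15, 43, 19]
Result: [14, 1, 24, 15, 43, 19]


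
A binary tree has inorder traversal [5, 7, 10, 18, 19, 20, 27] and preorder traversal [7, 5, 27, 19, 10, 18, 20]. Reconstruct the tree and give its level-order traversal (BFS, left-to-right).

Inorder:  [5, 7, 10, 18, 19, 20, 27]
Preorder: [7, 5, 27, 19, 10, 18, 20]
Algorithm: preorder visits root first, so consume preorder in order;
for each root, split the current inorder slice at that value into
left-subtree inorder and right-subtree inorder, then recurse.
Recursive splits:
  root=7; inorder splits into left=[5], right=[10, 18, 19, 20, 27]
  root=5; inorder splits into left=[], right=[]
  root=27; inorder splits into left=[10, 18, 19, 20], right=[]
  root=19; inorder splits into left=[10, 18], right=[20]
  root=10; inorder splits into left=[], right=[18]
  root=18; inorder splits into left=[], right=[]
  root=20; inorder splits into left=[], right=[]
Reconstructed level-order: [7, 5, 27, 19, 10, 20, 18]


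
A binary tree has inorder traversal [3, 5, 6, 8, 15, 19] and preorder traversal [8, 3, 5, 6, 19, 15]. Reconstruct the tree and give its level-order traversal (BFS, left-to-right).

Inorder:  [3, 5, 6, 8, 15, 19]
Preorder: [8, 3, 5, 6, 19, 15]
Algorithm: preorder visits root first, so consume preorder in order;
for each root, split the current inorder slice at that value into
left-subtree inorder and right-subtree inorder, then recurse.
Recursive splits:
  root=8; inorder splits into left=[3, 5, 6], right=[15, 19]
  root=3; inorder splits into left=[], right=[5, 6]
  root=5; inorder splits into left=[], right=[6]
  root=6; inorder splits into left=[], right=[]
  root=19; inorder splits into left=[15], right=[]
  root=15; inorder splits into left=[], right=[]
Reconstructed level-order: [8, 3, 19, 5, 15, 6]


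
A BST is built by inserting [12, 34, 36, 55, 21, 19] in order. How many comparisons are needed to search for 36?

Search path for 36: 12 -> 34 -> 36
Found: True
Comparisons: 3


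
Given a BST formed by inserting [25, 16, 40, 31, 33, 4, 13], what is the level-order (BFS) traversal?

Tree insertion order: [25, 16, 40, 31, 33, 4, 13]
Tree (level-order array): [25, 16, 40, 4, None, 31, None, None, 13, None, 33]
BFS from the root, enqueuing left then right child of each popped node:
  queue [25] -> pop 25, enqueue [16, 40], visited so far: [25]
  queue [16, 40] -> pop 16, enqueue [4], visited so far: [25, 16]
  queue [40, 4] -> pop 40, enqueue [31], visited so far: [25, 16, 40]
  queue [4, 31] -> pop 4, enqueue [13], visited so far: [25, 16, 40, 4]
  queue [31, 13] -> pop 31, enqueue [33], visited so far: [25, 16, 40, 4, 31]
  queue [13, 33] -> pop 13, enqueue [none], visited so far: [25, 16, 40, 4, 31, 13]
  queue [33] -> pop 33, enqueue [none], visited so far: [25, 16, 40, 4, 31, 13, 33]
Result: [25, 16, 40, 4, 31, 13, 33]


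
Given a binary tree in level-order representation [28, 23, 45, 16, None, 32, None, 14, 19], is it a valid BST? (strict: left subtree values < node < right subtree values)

Level-order array: [28, 23, 45, 16, None, 32, None, 14, 19]
Validate using subtree bounds (lo, hi): at each node, require lo < value < hi,
then recurse left with hi=value and right with lo=value.
Preorder trace (stopping at first violation):
  at node 28 with bounds (-inf, +inf): OK
  at node 23 with bounds (-inf, 28): OK
  at node 16 with bounds (-inf, 23): OK
  at node 14 with bounds (-inf, 16): OK
  at node 19 with bounds (16, 23): OK
  at node 45 with bounds (28, +inf): OK
  at node 32 with bounds (28, 45): OK
No violation found at any node.
Result: Valid BST


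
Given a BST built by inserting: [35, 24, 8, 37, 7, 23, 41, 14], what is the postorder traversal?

Tree insertion order: [35, 24, 8, 37, 7, 23, 41, 14]
Tree (level-order array): [35, 24, 37, 8, None, None, 41, 7, 23, None, None, None, None, 14]
Postorder traversal: [7, 14, 23, 8, 24, 41, 37, 35]


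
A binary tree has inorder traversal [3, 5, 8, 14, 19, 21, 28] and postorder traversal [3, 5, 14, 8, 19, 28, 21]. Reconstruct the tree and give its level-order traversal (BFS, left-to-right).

Inorder:   [3, 5, 8, 14, 19, 21, 28]
Postorder: [3, 5, 14, 8, 19, 28, 21]
Algorithm: postorder visits root last, so walk postorder right-to-left;
each value is the root of the current inorder slice — split it at that
value, recurse on the right subtree first, then the left.
Recursive splits:
  root=21; inorder splits into left=[3, 5, 8, 14, 19], right=[28]
  root=28; inorder splits into left=[], right=[]
  root=19; inorder splits into left=[3, 5, 8, 14], right=[]
  root=8; inorder splits into left=[3, 5], right=[14]
  root=14; inorder splits into left=[], right=[]
  root=5; inorder splits into left=[3], right=[]
  root=3; inorder splits into left=[], right=[]
Reconstructed level-order: [21, 19, 28, 8, 5, 14, 3]


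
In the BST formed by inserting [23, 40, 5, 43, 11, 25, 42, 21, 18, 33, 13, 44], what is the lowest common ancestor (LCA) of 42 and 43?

Tree insertion order: [23, 40, 5, 43, 11, 25, 42, 21, 18, 33, 13, 44]
Tree (level-order array): [23, 5, 40, None, 11, 25, 43, None, 21, None, 33, 42, 44, 18, None, None, None, None, None, None, None, 13]
In a BST, the LCA of p=42, q=43 is the first node v on the
root-to-leaf path with p <= v <= q (go left if both < v, right if both > v).
Walk from root:
  at 23: both 42 and 43 > 23, go right
  at 40: both 42 and 43 > 40, go right
  at 43: 42 <= 43 <= 43, this is the LCA
LCA = 43
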